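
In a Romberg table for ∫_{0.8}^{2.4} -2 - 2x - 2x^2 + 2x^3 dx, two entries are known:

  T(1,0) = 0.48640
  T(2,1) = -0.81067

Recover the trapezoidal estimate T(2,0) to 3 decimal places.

-0.486

From T(2,1) = (4·T(2,0) − T(1,0))/3, solve for T(2,0):
4·T(2,0) = 3·(-0.81067) + 0.48640 = -1.94561
T(2,0) = -0.48640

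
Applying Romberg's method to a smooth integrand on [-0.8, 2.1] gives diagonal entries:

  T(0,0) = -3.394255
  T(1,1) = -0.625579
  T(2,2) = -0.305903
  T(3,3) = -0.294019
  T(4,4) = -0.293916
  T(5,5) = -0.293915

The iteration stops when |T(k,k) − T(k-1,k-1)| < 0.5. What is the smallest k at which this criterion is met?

k = 2

|T(1,1) − T(0,0)| = 2.768676 ≥ 0.5
|T(2,2) − T(1,1)| = 0.319676 < 0.5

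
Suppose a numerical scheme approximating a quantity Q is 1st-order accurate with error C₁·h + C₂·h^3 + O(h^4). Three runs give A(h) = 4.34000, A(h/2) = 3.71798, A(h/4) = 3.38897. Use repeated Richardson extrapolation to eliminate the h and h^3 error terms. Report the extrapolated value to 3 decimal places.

3.055

First eliminate the h term (factor 2^1 = 2):
  B₁ = (2·3.71798 − 4.34000)/1 = 3.09596
  B₂ = (2·3.38897 − 3.71798)/1 = 3.05996
Then eliminate the h^3 term (factor 2^3 = 8):
  (8·3.05996 − 3.09596)/7 = 3.05482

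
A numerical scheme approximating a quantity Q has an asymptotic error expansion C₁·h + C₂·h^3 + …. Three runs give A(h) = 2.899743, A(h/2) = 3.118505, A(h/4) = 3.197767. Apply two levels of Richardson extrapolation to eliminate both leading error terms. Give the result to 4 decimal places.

3.2684

First eliminate the h term (factor 2^1 = 2):
  B₁ = (2·3.118505 − 2.899743)/1 = 3.337267
  B₂ = (2·3.197767 − 3.118505)/1 = 3.277029
Then eliminate the h^3 term (factor 2^3 = 8):
  (8·3.277029 − 3.337267)/7 = 3.268424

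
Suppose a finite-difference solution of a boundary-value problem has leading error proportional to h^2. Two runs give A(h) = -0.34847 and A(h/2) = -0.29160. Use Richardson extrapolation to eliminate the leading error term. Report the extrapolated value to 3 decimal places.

-0.273

The leading error scales as h^2; refining by a factor of 2 reduces it by 2^2 = 4.
Extrapolated value = (4·A(h/2) − A(h)) / (4 − 1)
= (4·(-0.29160) − (-0.34847)) / 3
= -0.81793 / 3 = -0.27264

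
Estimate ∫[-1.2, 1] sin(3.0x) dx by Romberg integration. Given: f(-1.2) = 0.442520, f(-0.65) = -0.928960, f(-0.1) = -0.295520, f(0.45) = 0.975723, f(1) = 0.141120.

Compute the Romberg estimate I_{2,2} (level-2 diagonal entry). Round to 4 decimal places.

0.0498

I_{0,0} (trapezoid, 1 panel, h=2.2000): 0.642004
I_{1,0} (trapezoid, 2 panels, h=1.1000): -0.004070
I_{2,0} (trapezoid, 4 panels, h=0.5500): 0.023685
I_{1,1} = -0.004070 + (-0.004070 − 0.642004)/3 = -0.219428
I_{2,1} = 0.023685 + (0.023685 − (-0.004070))/3 = 0.032937
I_{2,2} = 0.032937 + (0.032937 − (-0.219428))/15 = 0.049761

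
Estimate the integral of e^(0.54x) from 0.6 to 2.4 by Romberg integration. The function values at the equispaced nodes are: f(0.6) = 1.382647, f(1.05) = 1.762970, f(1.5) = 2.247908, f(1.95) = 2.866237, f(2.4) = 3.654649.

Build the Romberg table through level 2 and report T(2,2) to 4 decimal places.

T(0,0) (trapezoid, 1 panel, h=1.8000): 4.533566
T(1,0) (trapezoid, 2 panels, h=0.9000): 4.289900
T(2,0) (trapezoid, 4 panels, h=0.4500): 4.228093
T(1,1) = 4.289900 + (4.289900 − 4.533566)/3 = 4.208678
T(2,1) = 4.228093 + (4.228093 − 4.289900)/3 = 4.207491
T(2,2) = 4.207491 + (4.207491 − 4.208678)/15 = 4.207412

4.2074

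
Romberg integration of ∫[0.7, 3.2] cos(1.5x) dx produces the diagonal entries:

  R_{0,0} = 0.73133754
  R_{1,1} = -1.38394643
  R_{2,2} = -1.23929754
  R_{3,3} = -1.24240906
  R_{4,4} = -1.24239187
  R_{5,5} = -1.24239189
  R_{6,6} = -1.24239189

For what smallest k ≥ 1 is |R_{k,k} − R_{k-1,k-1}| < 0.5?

|R_{1,1} − R_{0,0}| = 2.11528397 ≥ 0.5
|R_{2,2} − R_{1,1}| = 0.14464889 < 0.5

k = 2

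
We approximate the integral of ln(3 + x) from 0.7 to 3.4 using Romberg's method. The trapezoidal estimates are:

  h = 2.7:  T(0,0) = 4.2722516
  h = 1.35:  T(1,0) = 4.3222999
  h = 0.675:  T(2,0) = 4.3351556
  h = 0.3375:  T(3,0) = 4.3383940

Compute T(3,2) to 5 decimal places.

4.33948

Richardson extrapolation on the trapezoidal column (denominator 4−1=3):
T(2,1) = 4.3351556 + (4.3351556 − 4.3222999)/3 = 4.3394408
T(3,1) = (4·4.3383940 − 4.3351556) / 3 = 4.3394735
T(3,2) = (16·4.3394735 − 4.3394408) / 15 = 4.3394757
(Column j=1 coincides with Simpson's rule on the same nodes.)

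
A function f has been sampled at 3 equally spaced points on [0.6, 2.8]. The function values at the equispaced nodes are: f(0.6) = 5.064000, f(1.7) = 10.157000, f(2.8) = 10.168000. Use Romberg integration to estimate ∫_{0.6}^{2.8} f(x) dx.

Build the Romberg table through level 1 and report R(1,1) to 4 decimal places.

20.4820

R(0,0) (trapezoid, 1 panel, h=2.2000): 16.755200
R(1,0) (trapezoid, 2 panels, h=1.1000): 19.550300
R(1,1) = 19.550300 + (19.550300 − 16.755200)/3 = 20.482000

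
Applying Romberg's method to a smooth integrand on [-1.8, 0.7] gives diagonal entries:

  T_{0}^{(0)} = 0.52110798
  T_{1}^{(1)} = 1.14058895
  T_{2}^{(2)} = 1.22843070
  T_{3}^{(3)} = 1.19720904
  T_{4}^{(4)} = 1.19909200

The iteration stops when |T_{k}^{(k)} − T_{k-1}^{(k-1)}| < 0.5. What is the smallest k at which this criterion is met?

k = 2

|T_{1}^{(1)} − T_{0}^{(0)}| = 0.61948097 ≥ 0.5
|T_{2}^{(2)} − T_{1}^{(1)}| = 0.08784175 < 0.5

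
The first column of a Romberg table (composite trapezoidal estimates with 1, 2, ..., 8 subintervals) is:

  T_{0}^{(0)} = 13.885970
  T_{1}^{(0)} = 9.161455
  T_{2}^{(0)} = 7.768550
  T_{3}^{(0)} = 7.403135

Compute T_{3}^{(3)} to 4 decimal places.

7.2797

Richardson extrapolation on the trapezoidal column (denominator 4−1=3):
T_{1}^{(1)} = 9.161455 + (9.161455 − 13.885970)/3 = 7.586617
T_{2}^{(1)} = 7.768550 + (7.768550 − 9.161455)/3 = 7.304248
T_{3}^{(1)} = 7.403135 + (7.403135 − 7.768550)/3 = 7.281330
T_{2}^{(2)} = 7.304248 + (7.304248 − 7.586617)/15 = 7.285423
T_{3}^{(2)} = (16·7.281330 − 7.304248) / 15 = 7.279802
T_{3}^{(3)} = 7.279802 + (7.279802 − 7.285423)/63 = 7.279713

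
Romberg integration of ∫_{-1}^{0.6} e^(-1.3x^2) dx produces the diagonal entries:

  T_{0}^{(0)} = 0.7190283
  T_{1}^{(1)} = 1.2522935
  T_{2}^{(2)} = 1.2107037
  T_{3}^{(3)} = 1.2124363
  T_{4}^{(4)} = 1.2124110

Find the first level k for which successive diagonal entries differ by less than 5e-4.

|T_{1}^{(1)} − T_{0}^{(0)}| = 0.5332652 ≥ 5e-4
|T_{2}^{(2)} − T_{1}^{(1)}| = 0.0415898 ≥ 5e-4
|T_{3}^{(3)} − T_{2}^{(2)}| = 0.0017326 ≥ 5e-4
|T_{4}^{(4)} − T_{3}^{(3)}| = 0.0000253 < 5e-4

k = 4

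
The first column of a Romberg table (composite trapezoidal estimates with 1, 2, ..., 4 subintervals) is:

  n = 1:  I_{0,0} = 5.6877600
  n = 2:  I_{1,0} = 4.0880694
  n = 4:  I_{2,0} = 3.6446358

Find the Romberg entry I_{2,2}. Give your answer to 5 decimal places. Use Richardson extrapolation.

3.49296

I_{1,1} = (4·4.0880694 − 5.6877600) / 3 = 3.5548392
I_{2,1} = 3.6446358 + (3.6446358 − 4.0880694)/3 = 3.4968246
I_{2,2} = 3.4968246 + (3.4968246 − 3.5548392)/15 = 3.4929570
(Column j=1 coincides with Simpson's rule on the same nodes.)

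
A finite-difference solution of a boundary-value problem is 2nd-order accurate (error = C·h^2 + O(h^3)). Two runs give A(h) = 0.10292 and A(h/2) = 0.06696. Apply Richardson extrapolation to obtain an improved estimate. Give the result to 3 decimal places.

The leading error scales as h^2; refining by a factor of 2 reduces it by 2^2 = 4.
Extrapolated value = (4·A(h/2) − A(h)) / (4 − 1)
= (4·0.06696 − 0.10292) / 3
= 0.16492 / 3 = 0.05497

0.055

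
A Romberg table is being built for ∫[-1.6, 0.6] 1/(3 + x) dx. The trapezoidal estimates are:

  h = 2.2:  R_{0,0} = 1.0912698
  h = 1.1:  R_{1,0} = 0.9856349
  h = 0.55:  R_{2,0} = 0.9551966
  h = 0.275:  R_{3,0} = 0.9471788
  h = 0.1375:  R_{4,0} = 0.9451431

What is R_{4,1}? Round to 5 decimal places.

R_{4,1} = (4·0.9451431 − 0.9471788) / 3 = 0.9444645

0.94446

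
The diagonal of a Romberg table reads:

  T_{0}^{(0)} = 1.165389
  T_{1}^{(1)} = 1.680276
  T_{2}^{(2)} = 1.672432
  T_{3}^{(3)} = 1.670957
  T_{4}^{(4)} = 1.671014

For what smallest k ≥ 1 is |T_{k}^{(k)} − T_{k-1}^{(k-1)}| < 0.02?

|T_{1}^{(1)} − T_{0}^{(0)}| = 0.514887 ≥ 0.02
|T_{2}^{(2)} − T_{1}^{(1)}| = 0.007844 < 0.02

k = 2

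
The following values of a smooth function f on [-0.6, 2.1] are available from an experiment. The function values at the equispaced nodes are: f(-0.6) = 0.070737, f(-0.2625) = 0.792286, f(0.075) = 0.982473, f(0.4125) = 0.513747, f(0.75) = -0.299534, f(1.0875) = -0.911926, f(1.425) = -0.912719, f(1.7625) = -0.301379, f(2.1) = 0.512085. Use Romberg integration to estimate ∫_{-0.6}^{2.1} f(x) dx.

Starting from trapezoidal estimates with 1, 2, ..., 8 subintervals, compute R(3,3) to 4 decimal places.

0.0549

R(0,0) (trapezoid, 1 panel, h=2.7000): 0.786810
R(1,0) (trapezoid, 2 panels, h=1.3500): -0.010966
R(2,0) (trapezoid, 4 panels, h=0.6750): 0.041601
R(3,0) (trapezoid, 8 panels, h=0.3375): 0.052096
R(1,1) = -0.010966 + (-0.010966 − 0.786810)/3 = -0.276891
R(2,1) = 0.041601 + (0.041601 − (-0.010966))/3 = 0.059123
R(3,1) = 0.052096 + (0.052096 − 0.041601)/3 = 0.055594
R(2,2) = 0.059123 + (0.059123 − (-0.276891))/15 = 0.081524
R(3,2) = 0.055594 + (0.055594 − 0.059123)/15 = 0.055359
R(3,3) = 0.055359 + (0.055359 − 0.081524)/63 = 0.054944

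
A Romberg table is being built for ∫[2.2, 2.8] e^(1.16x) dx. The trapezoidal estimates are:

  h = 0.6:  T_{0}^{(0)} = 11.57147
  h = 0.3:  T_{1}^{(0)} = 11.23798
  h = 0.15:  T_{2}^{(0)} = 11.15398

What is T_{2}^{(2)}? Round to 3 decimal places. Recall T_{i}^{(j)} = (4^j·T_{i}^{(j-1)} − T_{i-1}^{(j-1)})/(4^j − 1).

T_{1}^{(1)} = (4·11.23798 − 11.57147) / 3 = 11.12682
T_{2}^{(1)} = 11.15398 + (11.15398 − 11.23798)/3 = 11.12598
T_{2}^{(2)} = 11.12598 + (11.12598 − 11.12682)/15 = 11.12592
(Column j=1 coincides with Simpson's rule on the same nodes.)

11.126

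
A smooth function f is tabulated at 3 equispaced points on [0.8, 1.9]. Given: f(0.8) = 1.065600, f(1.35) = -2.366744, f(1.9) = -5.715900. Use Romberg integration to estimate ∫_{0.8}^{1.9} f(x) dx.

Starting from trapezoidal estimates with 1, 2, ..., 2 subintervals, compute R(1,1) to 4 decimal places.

R(0,0) (trapezoid, 1 panel, h=1.1000): -2.557665
R(1,0) (trapezoid, 2 panels, h=0.5500): -2.580542
R(1,1) = -2.580542 + (-2.580542 − (-2.557665))/3 = -2.588168

-2.5882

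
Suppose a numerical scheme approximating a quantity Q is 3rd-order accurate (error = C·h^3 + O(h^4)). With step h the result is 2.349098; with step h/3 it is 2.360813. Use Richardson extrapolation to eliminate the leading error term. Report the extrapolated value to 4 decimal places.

The leading error scales as h^3; refining by a factor of 3 reduces it by 3^3 = 27.
Extrapolated value = (27·A(h/3) − A(h)) / (27 − 1)
= (27·2.360813 − 2.349098) / 26
= 61.392853 / 26 = 2.361264

2.3613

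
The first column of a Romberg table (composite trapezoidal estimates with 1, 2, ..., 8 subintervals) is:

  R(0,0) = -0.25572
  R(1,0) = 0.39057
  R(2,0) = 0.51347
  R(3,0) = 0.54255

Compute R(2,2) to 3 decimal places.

0.551

R(1,1) = 0.39057 + (0.39057 − (-0.25572))/3 = 0.60600
R(2,1) = 0.51347 + (0.51347 − 0.39057)/3 = 0.55444
R(2,2) = 0.55444 + (0.55444 − 0.60600)/15 = 0.55100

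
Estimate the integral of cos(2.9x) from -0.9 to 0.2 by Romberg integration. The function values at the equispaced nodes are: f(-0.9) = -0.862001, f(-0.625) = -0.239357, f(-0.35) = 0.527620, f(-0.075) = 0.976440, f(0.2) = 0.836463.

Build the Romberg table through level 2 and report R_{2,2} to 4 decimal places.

0.3635

R_{0,0} (trapezoid, 1 panel, h=1.1000): -0.014046
R_{1,0} (trapezoid, 2 panels, h=0.5500): 0.283168
R_{2,0} (trapezoid, 4 panels, h=0.2750): 0.344282
R_{1,1} = 0.283168 + (0.283168 − (-0.014046))/3 = 0.382239
R_{2,1} = 0.344282 + (0.344282 − 0.283168)/3 = 0.364653
R_{2,2} = 0.364653 + (0.364653 − 0.382239)/15 = 0.363481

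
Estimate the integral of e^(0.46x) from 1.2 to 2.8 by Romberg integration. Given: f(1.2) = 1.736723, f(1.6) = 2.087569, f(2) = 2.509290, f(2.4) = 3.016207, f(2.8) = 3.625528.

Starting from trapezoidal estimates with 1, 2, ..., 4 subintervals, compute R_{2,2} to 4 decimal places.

4.1061

R_{0,0} (trapezoid, 1 panel, h=1.6000): 4.289801
R_{1,0} (trapezoid, 2 panels, h=0.8000): 4.152332
R_{2,0} (trapezoid, 4 panels, h=0.4000): 4.117677
R_{1,1} = 4.152332 + (4.152332 − 4.289801)/3 = 4.106509
R_{2,1} = 4.117677 + (4.117677 − 4.152332)/3 = 4.106125
R_{2,2} = 4.106125 + (4.106125 − 4.106509)/15 = 4.106099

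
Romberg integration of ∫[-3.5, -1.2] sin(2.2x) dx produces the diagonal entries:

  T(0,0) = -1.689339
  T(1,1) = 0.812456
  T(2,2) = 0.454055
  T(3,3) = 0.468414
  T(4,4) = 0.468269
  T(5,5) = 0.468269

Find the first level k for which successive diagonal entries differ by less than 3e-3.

|T(1,1) − T(0,0)| = 2.501795 ≥ 3e-3
|T(2,2) − T(1,1)| = 0.358401 ≥ 3e-3
|T(3,3) − T(2,2)| = 0.014359 ≥ 3e-3
|T(4,4) − T(3,3)| = 0.000145 < 3e-3

k = 4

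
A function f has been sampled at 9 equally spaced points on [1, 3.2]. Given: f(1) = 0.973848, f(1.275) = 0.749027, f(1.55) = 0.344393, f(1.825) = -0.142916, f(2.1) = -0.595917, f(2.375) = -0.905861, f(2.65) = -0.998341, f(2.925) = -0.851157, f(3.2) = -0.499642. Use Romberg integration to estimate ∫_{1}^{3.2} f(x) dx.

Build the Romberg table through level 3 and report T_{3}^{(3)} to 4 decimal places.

-0.6075

T_{0}^{(0)} (trapezoid, 1 panel, h=2.2000): 0.521627
T_{1}^{(0)} (trapezoid, 2 panels, h=1.1000): -0.394695
T_{2}^{(0)} (trapezoid, 4 panels, h=0.5500): -0.557019
T_{3}^{(0)} (trapezoid, 8 panels, h=0.2750): -0.595009
T_{1}^{(1)} = -0.394695 + (-0.394695 − 0.521627)/3 = -0.700136
T_{2}^{(1)} = -0.557019 + (-0.557019 − (-0.394695))/3 = -0.611127
T_{3}^{(1)} = -0.595009 + (-0.595009 − (-0.557019))/3 = -0.607672
T_{2}^{(2)} = -0.611127 + (-0.611127 − (-0.700136))/15 = -0.605193
T_{3}^{(2)} = -0.607672 + (-0.607672 − (-0.611127))/15 = -0.607442
T_{3}^{(3)} = -0.607442 + (-0.607442 − (-0.605193))/63 = -0.607478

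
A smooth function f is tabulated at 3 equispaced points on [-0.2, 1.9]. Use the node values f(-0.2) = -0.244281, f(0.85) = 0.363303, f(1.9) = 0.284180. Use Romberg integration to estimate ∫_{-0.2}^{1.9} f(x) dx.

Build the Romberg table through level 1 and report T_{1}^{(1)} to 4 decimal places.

0.5226

T_{0}^{(0)} (trapezoid, 1 panel, h=2.1000): 0.041894
T_{1}^{(0)} (trapezoid, 2 panels, h=1.0500): 0.402415
T_{1}^{(1)} = 0.402415 + (0.402415 − 0.041894)/3 = 0.522589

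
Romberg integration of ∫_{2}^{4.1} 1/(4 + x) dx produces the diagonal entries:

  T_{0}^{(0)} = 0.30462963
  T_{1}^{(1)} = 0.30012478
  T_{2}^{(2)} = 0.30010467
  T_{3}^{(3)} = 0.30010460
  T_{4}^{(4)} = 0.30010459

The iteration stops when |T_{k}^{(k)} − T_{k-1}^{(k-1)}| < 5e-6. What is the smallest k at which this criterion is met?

|T_{1}^{(1)} − T_{0}^{(0)}| = 0.00450485 ≥ 5e-6
|T_{2}^{(2)} − T_{1}^{(1)}| = 0.00002011 ≥ 5e-6
|T_{3}^{(3)} − T_{2}^{(2)}| = 0.00000007 < 5e-6

k = 3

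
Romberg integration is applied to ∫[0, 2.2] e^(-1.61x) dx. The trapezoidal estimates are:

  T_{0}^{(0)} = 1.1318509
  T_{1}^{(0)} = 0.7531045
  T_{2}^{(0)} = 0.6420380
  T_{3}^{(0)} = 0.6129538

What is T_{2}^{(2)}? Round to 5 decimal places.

0.60356

Richardson extrapolation on the trapezoidal column (denominator 4−1=3):
T_{1}^{(1)} = 0.7531045 + (0.7531045 − 1.1318509)/3 = 0.6268557
T_{2}^{(1)} = 0.6420380 + (0.6420380 − 0.7531045)/3 = 0.6050158
T_{2}^{(2)} = 0.6050158 + (0.6050158 − 0.6268557)/15 = 0.6035598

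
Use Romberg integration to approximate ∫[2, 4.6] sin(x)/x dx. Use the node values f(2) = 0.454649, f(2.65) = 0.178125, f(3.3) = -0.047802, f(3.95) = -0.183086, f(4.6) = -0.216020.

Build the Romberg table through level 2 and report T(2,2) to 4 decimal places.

0.0271

T(0,0) (trapezoid, 1 panel, h=2.6000): 0.310218
T(1,0) (trapezoid, 2 panels, h=1.3000): 0.092966
T(2,0) (trapezoid, 4 panels, h=0.6500): 0.043258
T(1,1) = 0.092966 + (0.092966 − 0.310218)/3 = 0.020549
T(2,1) = 0.043258 + (0.043258 − 0.092966)/3 = 0.026689
T(2,2) = 0.026689 + (0.026689 − 0.020549)/15 = 0.027098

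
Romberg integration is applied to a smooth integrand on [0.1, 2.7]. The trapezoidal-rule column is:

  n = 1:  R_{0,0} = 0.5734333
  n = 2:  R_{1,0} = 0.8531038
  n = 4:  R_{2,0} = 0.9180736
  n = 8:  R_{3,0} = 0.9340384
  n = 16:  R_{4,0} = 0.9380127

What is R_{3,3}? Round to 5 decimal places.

R_{1,1} = (4·0.8531038 − 0.5734333) / 3 = 0.9463273
R_{2,1} = (4·0.9180736 − 0.8531038) / 3 = 0.9397302
R_{3,1} = 0.9340384 + (0.9340384 − 0.9180736)/3 = 0.9393600
R_{2,2} = (16·0.9397302 − 0.9463273) / 15 = 0.9392904
R_{3,2} = 0.9393600 + (0.9393600 − 0.9397302)/15 = 0.9393353
R_{3,3} = (64·0.9393353 − 0.9392904) / 63 = 0.9393360

0.93934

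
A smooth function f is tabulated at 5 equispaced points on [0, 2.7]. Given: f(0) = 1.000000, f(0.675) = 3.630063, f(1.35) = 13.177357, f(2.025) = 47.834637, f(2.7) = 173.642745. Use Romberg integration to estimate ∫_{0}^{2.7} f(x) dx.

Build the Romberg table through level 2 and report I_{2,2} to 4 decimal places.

90.8249

I_{0,0} (trapezoid, 1 panel, h=2.7000): 235.767706
I_{1,0} (trapezoid, 2 panels, h=1.3500): 135.673285
I_{2,0} (trapezoid, 4 panels, h=0.6750): 102.575315
I_{1,1} = 135.673285 + (135.673285 − 235.767706)/3 = 102.308478
I_{2,1} = 102.575315 + (102.575315 − 135.673285)/3 = 91.542658
I_{2,2} = 91.542658 + (91.542658 − 102.308478)/15 = 90.824937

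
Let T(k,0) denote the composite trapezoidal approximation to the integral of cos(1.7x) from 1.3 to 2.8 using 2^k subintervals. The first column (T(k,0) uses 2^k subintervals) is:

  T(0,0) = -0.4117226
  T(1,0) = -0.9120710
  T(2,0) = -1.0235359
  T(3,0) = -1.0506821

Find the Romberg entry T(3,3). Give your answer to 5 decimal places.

-1.05967

Richardson extrapolation on the trapezoidal column (denominator 4−1=3):
T(1,1) = -0.9120710 + (-0.9120710 − (-0.4117226))/3 = -1.0788538
T(2,1) = (4·(-1.0235359) − (-0.9120710)) / 3 = -1.0606909
T(3,1) = (4·(-1.0506821) − (-1.0235359)) / 3 = -1.0597308
T(2,2) = (16·(-1.0606909) − (-1.0788538)) / 15 = -1.0594800
T(3,2) = (16·(-1.0597308) − (-1.0606909)) / 15 = -1.0596668
T(3,3) = -1.0596668 + (-1.0596668 − (-1.0594800))/63 = -1.0596698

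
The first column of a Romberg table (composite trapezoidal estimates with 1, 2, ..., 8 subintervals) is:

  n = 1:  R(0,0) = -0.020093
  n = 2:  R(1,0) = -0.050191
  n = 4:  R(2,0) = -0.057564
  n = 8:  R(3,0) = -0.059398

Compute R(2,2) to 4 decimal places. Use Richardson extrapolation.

-0.0600

Richardson extrapolation on the trapezoidal column (denominator 4−1=3):
R(1,1) = -0.050191 + (-0.050191 − (-0.020093))/3 = -0.060224
R(2,1) = -0.057564 + (-0.057564 − (-0.050191))/3 = -0.060022
R(2,2) = (16·(-0.060022) − (-0.060224)) / 15 = -0.060009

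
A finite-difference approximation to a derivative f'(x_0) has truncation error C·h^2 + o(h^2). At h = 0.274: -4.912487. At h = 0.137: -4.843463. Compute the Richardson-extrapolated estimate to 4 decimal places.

Extrapolated value = (4·A(h/2) − A(h)) / (4 − 1)
= (4·(-4.843463) − (-4.912487)) / 3
= -14.461365 / 3 = -4.820455

-4.8205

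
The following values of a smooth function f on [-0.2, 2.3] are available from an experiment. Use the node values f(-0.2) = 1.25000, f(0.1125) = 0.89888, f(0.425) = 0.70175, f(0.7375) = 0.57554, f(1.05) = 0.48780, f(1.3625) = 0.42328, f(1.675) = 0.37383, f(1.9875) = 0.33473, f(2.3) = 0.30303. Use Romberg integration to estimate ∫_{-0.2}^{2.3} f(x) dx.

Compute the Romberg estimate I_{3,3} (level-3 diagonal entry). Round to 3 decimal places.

1.417

I_{0,0} (trapezoid, 1 panel, h=2.5000): 1.94129
I_{1,0} (trapezoid, 2 panels, h=1.2500): 1.58039
I_{2,0} (trapezoid, 4 panels, h=0.6250): 1.46243
I_{3,0} (trapezoid, 8 panels, h=0.3125): 1.42885
I_{1,1} = 1.58039 + (1.58039 − 1.94129)/3 = 1.46009
I_{2,1} = 1.46243 + (1.46243 − 1.58039)/3 = 1.42311
I_{3,1} = 1.42885 + (1.42885 − 1.46243)/3 = 1.41766
I_{2,2} = 1.42311 + (1.42311 − 1.46009)/15 = 1.42064
I_{3,2} = 1.41766 + (1.41766 − 1.42311)/15 = 1.41730
I_{3,3} = 1.41730 + (1.41730 − 1.42064)/63 = 1.41725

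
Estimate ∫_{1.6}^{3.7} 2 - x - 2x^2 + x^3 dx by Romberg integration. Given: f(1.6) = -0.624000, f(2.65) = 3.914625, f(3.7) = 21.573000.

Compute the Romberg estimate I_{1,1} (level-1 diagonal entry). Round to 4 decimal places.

I_{0,0} (trapezoid, 1 panel, h=2.1000): 21.996450
I_{1,0} (trapezoid, 2 panels, h=1.0500): 15.108581
I_{1,1} = 15.108581 + (15.108581 − 21.996450)/3 = 12.812625

12.8126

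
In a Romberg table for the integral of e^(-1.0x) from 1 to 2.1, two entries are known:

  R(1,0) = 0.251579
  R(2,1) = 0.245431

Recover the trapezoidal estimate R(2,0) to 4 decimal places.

From R(2,1) = (4·R(2,0) − R(1,0))/3, solve for R(2,0):
4·R(2,0) = 3·0.245431 + 0.251579 = 0.987872
R(2,0) = 0.246968

0.2470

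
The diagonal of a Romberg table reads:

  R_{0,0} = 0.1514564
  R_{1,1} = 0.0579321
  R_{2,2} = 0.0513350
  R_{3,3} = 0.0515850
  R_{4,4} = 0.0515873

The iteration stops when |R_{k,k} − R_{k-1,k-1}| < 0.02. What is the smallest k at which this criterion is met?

k = 2

|R_{1,1} − R_{0,0}| = 0.0935243 ≥ 0.02
|R_{2,2} − R_{1,1}| = 0.0065971 < 0.02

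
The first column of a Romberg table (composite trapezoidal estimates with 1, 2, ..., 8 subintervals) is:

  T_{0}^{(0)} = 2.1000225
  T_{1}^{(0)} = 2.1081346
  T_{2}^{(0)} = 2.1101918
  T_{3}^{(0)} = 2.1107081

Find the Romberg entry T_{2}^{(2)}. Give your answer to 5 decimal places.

T_{1}^{(1)} = (4·2.1081346 − 2.1000225) / 3 = 2.1108386
T_{2}^{(1)} = 2.1101918 + (2.1101918 − 2.1081346)/3 = 2.1108775
T_{2}^{(2)} = 2.1108775 + (2.1108775 − 2.1108386)/15 = 2.1108801

2.11088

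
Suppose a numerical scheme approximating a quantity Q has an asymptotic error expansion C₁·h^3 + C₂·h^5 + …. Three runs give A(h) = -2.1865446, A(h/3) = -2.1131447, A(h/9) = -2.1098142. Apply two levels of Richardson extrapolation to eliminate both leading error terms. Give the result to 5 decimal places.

-2.10968

First eliminate the h^3 term (factor 3^3 = 27):
  B₁ = (27·(-2.1131447) − (-2.1865446))/26 = -2.1103216
  B₂ = (27·(-2.1098142) − (-2.1131447))/26 = -2.1096861
Then eliminate the h^5 term (factor 3^5 = 243):
  (243·(-2.1096861) − (-2.1103216))/242 = -2.1096835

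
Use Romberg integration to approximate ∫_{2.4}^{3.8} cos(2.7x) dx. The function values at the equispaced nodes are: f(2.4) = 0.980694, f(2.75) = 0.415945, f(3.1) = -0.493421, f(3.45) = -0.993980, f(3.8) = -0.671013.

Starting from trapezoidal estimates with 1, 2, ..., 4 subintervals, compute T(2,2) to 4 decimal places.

-0.3461

T(0,0) (trapezoid, 1 panel, h=1.4000): 0.216777
T(1,0) (trapezoid, 2 panels, h=0.7000): -0.237006
T(2,0) (trapezoid, 4 panels, h=0.3500): -0.320815
T(1,1) = -0.237006 + (-0.237006 − 0.216777)/3 = -0.388267
T(2,1) = -0.320815 + (-0.320815 − (-0.237006))/3 = -0.348751
T(2,2) = -0.348751 + (-0.348751 − (-0.388267))/15 = -0.346117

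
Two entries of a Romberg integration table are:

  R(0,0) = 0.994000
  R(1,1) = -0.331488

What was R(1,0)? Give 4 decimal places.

-0.0001

From R(1,1) = (4·R(1,0) − R(0,0))/3, solve for R(1,0):
4·R(1,0) = 3·(-0.331488) + 0.994000 = -0.000464
R(1,0) = -0.000116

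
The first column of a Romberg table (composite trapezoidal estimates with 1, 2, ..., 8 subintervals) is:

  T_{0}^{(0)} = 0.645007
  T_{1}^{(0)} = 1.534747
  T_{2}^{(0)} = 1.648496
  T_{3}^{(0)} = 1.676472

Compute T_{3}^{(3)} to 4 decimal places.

1.6859

T_{1}^{(1)} = 1.534747 + (1.534747 − 0.645007)/3 = 1.831327
T_{2}^{(1)} = 1.648496 + (1.648496 − 1.534747)/3 = 1.686412
T_{3}^{(1)} = (4·1.676472 − 1.648496) / 3 = 1.685797
T_{2}^{(2)} = 1.686412 + (1.686412 − 1.831327)/15 = 1.676751
T_{3}^{(2)} = (16·1.685797 − 1.686412) / 15 = 1.685756
T_{3}^{(3)} = 1.685756 + (1.685756 − 1.676751)/63 = 1.685899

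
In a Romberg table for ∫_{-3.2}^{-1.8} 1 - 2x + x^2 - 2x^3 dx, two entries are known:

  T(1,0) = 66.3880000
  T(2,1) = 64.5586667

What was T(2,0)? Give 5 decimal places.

From T(2,1) = (4·T(2,0) − T(1,0))/3, solve for T(2,0):
4·T(2,0) = 3·64.5586667 + 66.3880000 = 260.0640001
T(2,0) = 65.0160000

65.01600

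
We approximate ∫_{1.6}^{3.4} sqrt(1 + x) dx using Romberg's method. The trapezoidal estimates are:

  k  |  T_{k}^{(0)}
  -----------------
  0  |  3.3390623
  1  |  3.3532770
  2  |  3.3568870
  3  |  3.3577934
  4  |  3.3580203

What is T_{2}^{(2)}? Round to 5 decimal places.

Richardson extrapolation on the trapezoidal column (denominator 4−1=3):
T_{1}^{(1)} = (4·3.3532770 − 3.3390623) / 3 = 3.3580152
T_{2}^{(1)} = 3.3568870 + (3.3568870 − 3.3532770)/3 = 3.3580903
T_{2}^{(2)} = 3.3580903 + (3.3580903 − 3.3580152)/15 = 3.3580953
(Column j=1 coincides with Simpson's rule on the same nodes.)

3.35810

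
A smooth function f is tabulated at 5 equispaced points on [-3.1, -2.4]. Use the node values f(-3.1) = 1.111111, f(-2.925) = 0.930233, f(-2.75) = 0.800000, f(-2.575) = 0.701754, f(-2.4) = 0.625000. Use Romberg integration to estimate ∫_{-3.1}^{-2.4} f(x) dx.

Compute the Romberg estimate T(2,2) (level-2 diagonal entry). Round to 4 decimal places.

T(0,0) (trapezoid, 1 panel, h=0.7000): 0.607639
T(1,0) (trapezoid, 2 panels, h=0.3500): 0.583819
T(2,0) (trapezoid, 4 panels, h=0.1750): 0.577507
T(1,1) = 0.583819 + (0.583819 − 0.607639)/3 = 0.575879
T(2,1) = 0.577507 + (0.577507 − 0.583819)/3 = 0.575403
T(2,2) = 0.575403 + (0.575403 − 0.575879)/15 = 0.575371

0.5754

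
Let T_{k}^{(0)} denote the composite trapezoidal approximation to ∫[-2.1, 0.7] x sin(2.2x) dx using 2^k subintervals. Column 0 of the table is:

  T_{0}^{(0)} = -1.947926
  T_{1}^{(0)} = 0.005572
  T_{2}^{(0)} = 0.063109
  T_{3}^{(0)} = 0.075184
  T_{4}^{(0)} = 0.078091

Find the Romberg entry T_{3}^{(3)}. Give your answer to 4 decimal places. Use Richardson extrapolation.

Richardson extrapolation on the trapezoidal column (denominator 4−1=3):
T_{1}^{(1)} = 0.005572 + (0.005572 − (-1.947926))/3 = 0.656738
T_{2}^{(1)} = 0.063109 + (0.063109 − 0.005572)/3 = 0.082288
T_{3}^{(1)} = 0.075184 + (0.075184 − 0.063109)/3 = 0.079209
T_{2}^{(2)} = 0.082288 + (0.082288 − 0.656738)/15 = 0.043991
T_{3}^{(2)} = (16·0.079209 − 0.082288) / 15 = 0.079004
T_{3}^{(3)} = 0.079004 + (0.079004 − 0.043991)/63 = 0.079560
(Column j=1 coincides with Simpson's rule on the same nodes.)

0.0796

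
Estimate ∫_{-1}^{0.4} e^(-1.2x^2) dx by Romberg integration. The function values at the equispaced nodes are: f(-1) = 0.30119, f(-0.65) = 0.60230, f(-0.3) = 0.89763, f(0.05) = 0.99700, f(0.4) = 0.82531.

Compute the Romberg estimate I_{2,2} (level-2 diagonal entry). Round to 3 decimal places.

1.086

I_{0,0} (trapezoid, 1 panel, h=1.4000): 0.78855
I_{1,0} (trapezoid, 2 panels, h=0.7000): 1.02262
I_{2,0} (trapezoid, 4 panels, h=0.3500): 1.07106
I_{1,1} = 1.02262 + (1.02262 − 0.78855)/3 = 1.10064
I_{2,1} = 1.07106 + (1.07106 − 1.02262)/3 = 1.08721
I_{2,2} = 1.08721 + (1.08721 − 1.10064)/15 = 1.08631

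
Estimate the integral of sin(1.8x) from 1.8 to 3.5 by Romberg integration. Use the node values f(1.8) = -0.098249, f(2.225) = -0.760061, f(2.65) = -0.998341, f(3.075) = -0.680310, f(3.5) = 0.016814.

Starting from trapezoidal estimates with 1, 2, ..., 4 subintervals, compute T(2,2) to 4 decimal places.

T(0,0) (trapezoid, 1 panel, h=1.7000): -0.069220
T(1,0) (trapezoid, 2 panels, h=0.8500): -0.883200
T(2,0) (trapezoid, 4 panels, h=0.4250): -1.053758
T(1,1) = -0.883200 + (-0.883200 − (-0.069220))/3 = -1.154527
T(2,1) = -1.053758 + (-1.053758 − (-0.883200))/3 = -1.110611
T(2,2) = -1.110611 + (-1.110611 − (-1.154527))/15 = -1.107683

-1.1077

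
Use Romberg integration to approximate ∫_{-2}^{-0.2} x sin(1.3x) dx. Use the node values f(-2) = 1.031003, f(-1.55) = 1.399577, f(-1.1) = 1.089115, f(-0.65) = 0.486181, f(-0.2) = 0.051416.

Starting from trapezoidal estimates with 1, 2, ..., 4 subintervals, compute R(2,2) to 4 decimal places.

R(0,0) (trapezoid, 1 panel, h=1.8000): 0.974177
R(1,0) (trapezoid, 2 panels, h=0.9000): 1.467292
R(2,0) (trapezoid, 4 panels, h=0.4500): 1.582237
R(1,1) = 1.467292 + (1.467292 − 0.974177)/3 = 1.631664
R(2,1) = 1.582237 + (1.582237 − 1.467292)/3 = 1.620552
R(2,2) = 1.620552 + (1.620552 − 1.631664)/15 = 1.619811

1.6198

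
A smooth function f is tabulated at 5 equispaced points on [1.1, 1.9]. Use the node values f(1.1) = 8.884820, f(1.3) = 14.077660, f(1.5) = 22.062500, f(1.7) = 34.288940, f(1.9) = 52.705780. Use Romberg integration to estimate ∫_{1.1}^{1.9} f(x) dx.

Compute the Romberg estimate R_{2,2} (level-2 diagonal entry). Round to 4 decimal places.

R_{0,0} (trapezoid, 1 panel, h=0.8000): 24.636240
R_{1,0} (trapezoid, 2 panels, h=0.4000): 21.143120
R_{2,0} (trapezoid, 4 panels, h=0.2000): 20.244880
R_{1,1} = 21.143120 + (21.143120 − 24.636240)/3 = 19.978747
R_{2,1} = 20.244880 + (20.244880 − 21.143120)/3 = 19.945467
R_{2,2} = 19.945467 + (19.945467 − 19.978747)/15 = 19.943248

19.9432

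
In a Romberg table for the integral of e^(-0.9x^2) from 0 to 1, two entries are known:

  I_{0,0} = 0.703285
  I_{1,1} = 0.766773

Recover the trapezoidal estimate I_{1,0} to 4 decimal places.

From I_{1,1} = (4·I_{1,0} − I_{0,0})/3, solve for I_{1,0}:
4·I_{1,0} = 3·0.766773 + 0.703285 = 3.003604
I_{1,0} = 0.750901

0.7509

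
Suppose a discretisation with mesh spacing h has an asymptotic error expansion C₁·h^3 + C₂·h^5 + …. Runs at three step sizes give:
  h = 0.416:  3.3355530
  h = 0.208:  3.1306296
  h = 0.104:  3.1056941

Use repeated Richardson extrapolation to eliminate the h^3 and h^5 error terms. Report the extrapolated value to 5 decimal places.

3.10216

First eliminate the h^3 term (factor 2^3 = 8):
  B₁ = (8·3.1306296 − 3.3355530)/7 = 3.1013548
  B₂ = (8·3.1056941 − 3.1306296)/7 = 3.1021319
Then eliminate the h^5 term (factor 2^5 = 32):
  (32·3.1021319 − 3.1013548)/31 = 3.1021570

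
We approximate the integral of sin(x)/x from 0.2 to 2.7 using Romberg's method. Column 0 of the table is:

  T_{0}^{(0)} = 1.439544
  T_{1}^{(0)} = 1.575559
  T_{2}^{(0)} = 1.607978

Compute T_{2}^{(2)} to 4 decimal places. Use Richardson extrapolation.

Richardson extrapolation on the trapezoidal column (denominator 4−1=3):
T_{1}^{(1)} = (4·1.575559 − 1.439544) / 3 = 1.620897
T_{2}^{(1)} = 1.607978 + (1.607978 − 1.575559)/3 = 1.618784
T_{2}^{(2)} = 1.618784 + (1.618784 − 1.620897)/15 = 1.618643

1.6186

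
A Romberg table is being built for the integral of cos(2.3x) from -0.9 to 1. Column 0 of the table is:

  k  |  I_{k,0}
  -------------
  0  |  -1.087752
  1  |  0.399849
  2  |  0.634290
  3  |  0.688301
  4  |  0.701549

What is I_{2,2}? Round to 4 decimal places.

0.7002

Richardson extrapolation on the trapezoidal column (denominator 4−1=3):
I_{1,1} = (4·0.399849 − (-1.087752)) / 3 = 0.895716
I_{2,1} = (4·0.634290 − 0.399849) / 3 = 0.712437
I_{2,2} = (16·0.712437 − 0.895716) / 15 = 0.700218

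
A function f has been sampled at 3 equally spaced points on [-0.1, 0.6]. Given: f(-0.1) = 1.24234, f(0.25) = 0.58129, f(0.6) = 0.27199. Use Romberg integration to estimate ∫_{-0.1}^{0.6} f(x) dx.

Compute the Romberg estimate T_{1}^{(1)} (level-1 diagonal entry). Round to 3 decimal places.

0.448

T_{0}^{(0)} (trapezoid, 1 panel, h=0.7000): 0.53002
T_{1}^{(0)} (trapezoid, 2 panels, h=0.3500): 0.46846
T_{1}^{(1)} = 0.46846 + (0.46846 − 0.53002)/3 = 0.44794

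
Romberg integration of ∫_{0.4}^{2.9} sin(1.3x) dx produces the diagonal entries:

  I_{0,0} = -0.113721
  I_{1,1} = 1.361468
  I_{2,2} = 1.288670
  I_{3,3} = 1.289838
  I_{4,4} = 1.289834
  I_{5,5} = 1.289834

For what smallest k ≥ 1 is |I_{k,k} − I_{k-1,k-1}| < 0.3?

k = 2

|I_{1,1} − I_{0,0}| = 1.475189 ≥ 0.3
|I_{2,2} − I_{1,1}| = 0.072798 < 0.3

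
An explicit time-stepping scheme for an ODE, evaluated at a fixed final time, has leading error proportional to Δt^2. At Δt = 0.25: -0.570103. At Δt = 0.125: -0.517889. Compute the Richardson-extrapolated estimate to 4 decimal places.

The leading error scales as Δt^2; refining by a factor of 2 reduces it by 2^2 = 4.
Extrapolated value = (4·A(Δt/2) − A(Δt)) / (4 − 1)
= (4·(-0.517889) − (-0.570103)) / 3
= -1.501453 / 3 = -0.500484

-0.5005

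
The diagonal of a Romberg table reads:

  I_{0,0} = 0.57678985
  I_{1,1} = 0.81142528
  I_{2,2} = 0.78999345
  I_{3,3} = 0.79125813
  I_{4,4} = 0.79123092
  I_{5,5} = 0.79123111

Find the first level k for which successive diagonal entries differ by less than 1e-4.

|I_{1,1} − I_{0,0}| = 0.23463543 ≥ 1e-4
|I_{2,2} − I_{1,1}| = 0.02143183 ≥ 1e-4
|I_{3,3} − I_{2,2}| = 0.00126468 ≥ 1e-4
|I_{4,4} − I_{3,3}| = 0.00002721 < 1e-4

k = 4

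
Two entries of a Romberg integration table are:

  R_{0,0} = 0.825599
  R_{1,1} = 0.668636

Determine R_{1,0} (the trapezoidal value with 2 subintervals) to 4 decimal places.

0.7079

From R_{1,1} = (4·R_{1,0} − R_{0,0})/3, solve for R_{1,0}:
4·R_{1,0} = 3·0.668636 + 0.825599 = 2.831507
R_{1,0} = 0.707877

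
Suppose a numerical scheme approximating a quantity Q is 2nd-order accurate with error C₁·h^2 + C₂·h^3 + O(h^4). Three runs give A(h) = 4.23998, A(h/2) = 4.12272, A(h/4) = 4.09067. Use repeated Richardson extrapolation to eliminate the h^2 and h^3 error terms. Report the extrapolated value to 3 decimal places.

First eliminate the h^2 term (factor 2^2 = 4):
  B₁ = (4·4.12272 − 4.23998)/3 = 4.08363
  B₂ = (4·4.09067 − 4.12272)/3 = 4.07999
Then eliminate the h^3 term (factor 2^3 = 8):
  (8·4.07999 − 4.08363)/7 = 4.07947

4.079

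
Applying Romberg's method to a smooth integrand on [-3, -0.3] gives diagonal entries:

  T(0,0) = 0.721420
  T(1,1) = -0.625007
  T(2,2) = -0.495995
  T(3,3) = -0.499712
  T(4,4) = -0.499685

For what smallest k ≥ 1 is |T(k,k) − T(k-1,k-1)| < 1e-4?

|T(1,1) − T(0,0)| = 1.346427 ≥ 1e-4
|T(2,2) − T(1,1)| = 0.129012 ≥ 1e-4
|T(3,3) − T(2,2)| = 0.003717 ≥ 1e-4
|T(4,4) − T(3,3)| = 0.000027 < 1e-4

k = 4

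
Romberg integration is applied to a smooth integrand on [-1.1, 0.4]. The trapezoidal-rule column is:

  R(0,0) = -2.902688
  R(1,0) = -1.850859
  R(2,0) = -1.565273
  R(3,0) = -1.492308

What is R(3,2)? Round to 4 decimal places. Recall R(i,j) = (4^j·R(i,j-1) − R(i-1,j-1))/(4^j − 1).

-1.4678

Richardson extrapolation on the trapezoidal column (denominator 4−1=3):
R(2,1) = (4·(-1.565273) − (-1.850859)) / 3 = -1.470078
R(3,1) = -1.492308 + (-1.492308 − (-1.565273))/3 = -1.467986
R(3,2) = (16·(-1.467986) − (-1.470078)) / 15 = -1.467847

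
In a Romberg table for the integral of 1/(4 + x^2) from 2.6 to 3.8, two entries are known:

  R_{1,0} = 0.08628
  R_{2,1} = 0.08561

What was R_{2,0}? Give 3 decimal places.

From R_{2,1} = (4·R_{2,0} − R_{1,0})/3, solve for R_{2,0}:
4·R_{2,0} = 3·0.08561 + 0.08628 = 0.34311
R_{2,0} = 0.08578

0.086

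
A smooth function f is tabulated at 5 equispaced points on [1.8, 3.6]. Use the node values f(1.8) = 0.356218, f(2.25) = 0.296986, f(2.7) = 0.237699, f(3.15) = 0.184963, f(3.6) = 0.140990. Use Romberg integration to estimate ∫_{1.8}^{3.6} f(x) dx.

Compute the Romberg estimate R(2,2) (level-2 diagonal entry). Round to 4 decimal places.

0.4351

R(0,0) (trapezoid, 1 panel, h=1.8000): 0.447487
R(1,0) (trapezoid, 2 panels, h=0.9000): 0.437673
R(2,0) (trapezoid, 4 panels, h=0.4500): 0.435713
R(1,1) = 0.437673 + (0.437673 − 0.447487)/3 = 0.434402
R(2,1) = 0.435713 + (0.435713 − 0.437673)/3 = 0.435060
R(2,2) = 0.435060 + (0.435060 − 0.434402)/15 = 0.435104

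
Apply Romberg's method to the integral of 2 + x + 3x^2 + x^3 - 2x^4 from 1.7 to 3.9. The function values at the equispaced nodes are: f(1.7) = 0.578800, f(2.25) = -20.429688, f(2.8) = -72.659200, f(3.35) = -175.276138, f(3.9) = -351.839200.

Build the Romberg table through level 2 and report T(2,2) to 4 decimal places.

T(0,0) (trapezoid, 1 panel, h=2.2000): -386.386440
T(1,0) (trapezoid, 2 panels, h=1.1000): -273.118340
T(2,0) (trapezoid, 4 panels, h=0.5500): -244.197374
T(1,1) = -273.118340 + (-273.118340 − (-386.386440))/3 = -235.362307
T(2,1) = -244.197374 + (-244.197374 − (-273.118340))/3 = -234.557052
T(2,2) = -234.557052 + (-234.557052 − (-235.362307))/15 = -234.503368

-234.5034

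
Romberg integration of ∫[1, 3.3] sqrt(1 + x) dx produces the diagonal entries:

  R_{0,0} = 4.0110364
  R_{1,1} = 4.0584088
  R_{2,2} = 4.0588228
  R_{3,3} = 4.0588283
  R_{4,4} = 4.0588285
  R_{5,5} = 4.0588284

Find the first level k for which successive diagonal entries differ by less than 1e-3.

k = 2

|R_{1,1} − R_{0,0}| = 0.0473724 ≥ 1e-3
|R_{2,2} − R_{1,1}| = 0.0004140 < 1e-3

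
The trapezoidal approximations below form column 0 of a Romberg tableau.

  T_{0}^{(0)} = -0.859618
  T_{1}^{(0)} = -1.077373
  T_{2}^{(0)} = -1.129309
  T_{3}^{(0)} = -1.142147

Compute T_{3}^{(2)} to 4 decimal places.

-1.1464

Richardson extrapolation on the trapezoidal column (denominator 4−1=3):
T_{2}^{(1)} = (4·(-1.129309) − (-1.077373)) / 3 = -1.146621
T_{3}^{(1)} = (4·(-1.142147) − (-1.129309)) / 3 = -1.146426
T_{3}^{(2)} = (16·(-1.146426) − (-1.146621)) / 15 = -1.146413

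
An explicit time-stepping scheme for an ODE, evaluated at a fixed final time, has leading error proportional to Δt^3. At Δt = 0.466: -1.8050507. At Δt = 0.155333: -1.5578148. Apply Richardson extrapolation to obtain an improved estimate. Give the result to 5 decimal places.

The leading error scales as Δt^3; refining by a factor of 3 reduces it by 3^3 = 27.
Extrapolated value = (27·A(Δt/3) − A(Δt)) / (27 − 1)
= (27·(-1.5578148) − (-1.8050507)) / 26
= -40.2559489 / 26 = -1.5483057

-1.54831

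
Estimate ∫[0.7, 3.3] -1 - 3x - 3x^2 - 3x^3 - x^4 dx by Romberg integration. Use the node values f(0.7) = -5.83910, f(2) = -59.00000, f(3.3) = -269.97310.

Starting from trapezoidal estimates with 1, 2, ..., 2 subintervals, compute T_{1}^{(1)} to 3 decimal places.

T_{0}^{(0)} (trapezoid, 1 panel, h=2.6000): -358.55586
T_{1}^{(0)} (trapezoid, 2 panels, h=1.3000): -255.97793
T_{1}^{(1)} = -255.97793 + (-255.97793 − (-358.55586))/3 = -221.78529

-221.785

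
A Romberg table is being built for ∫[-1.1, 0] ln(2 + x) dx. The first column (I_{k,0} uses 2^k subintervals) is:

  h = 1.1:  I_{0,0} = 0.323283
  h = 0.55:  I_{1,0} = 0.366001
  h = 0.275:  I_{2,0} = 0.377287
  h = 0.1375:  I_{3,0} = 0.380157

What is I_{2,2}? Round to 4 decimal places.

0.3811

Richardson extrapolation on the trapezoidal column (denominator 4−1=3):
I_{1,1} = 0.366001 + (0.366001 − 0.323283)/3 = 0.380240
I_{2,1} = 0.377287 + (0.377287 − 0.366001)/3 = 0.381049
I_{2,2} = (16·0.381049 − 0.380240) / 15 = 0.381103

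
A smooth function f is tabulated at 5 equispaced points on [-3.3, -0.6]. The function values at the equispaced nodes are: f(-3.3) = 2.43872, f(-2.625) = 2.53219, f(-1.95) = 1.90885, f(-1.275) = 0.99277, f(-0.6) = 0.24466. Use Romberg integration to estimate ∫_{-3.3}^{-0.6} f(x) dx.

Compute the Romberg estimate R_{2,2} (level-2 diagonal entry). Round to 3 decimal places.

4.635

R_{0,0} (trapezoid, 1 panel, h=2.7000): 3.62256
R_{1,0} (trapezoid, 2 panels, h=1.3500): 4.38823
R_{2,0} (trapezoid, 4 panels, h=0.6750): 4.57346
R_{1,1} = 4.38823 + (4.38823 − 3.62256)/3 = 4.64345
R_{2,1} = 4.57346 + (4.57346 − 4.38823)/3 = 4.63520
R_{2,2} = 4.63520 + (4.63520 − 4.64345)/15 = 4.63465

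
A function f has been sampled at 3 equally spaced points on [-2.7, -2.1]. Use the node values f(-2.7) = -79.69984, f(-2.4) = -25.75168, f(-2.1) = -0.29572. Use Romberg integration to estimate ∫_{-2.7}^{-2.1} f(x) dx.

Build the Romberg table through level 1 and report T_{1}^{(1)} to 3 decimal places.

-18.300

T_{0}^{(0)} (trapezoid, 1 panel, h=0.6000): -23.99867
T_{1}^{(0)} (trapezoid, 2 panels, h=0.3000): -19.72484
T_{1}^{(1)} = -19.72484 + (-19.72484 − (-23.99867))/3 = -18.30023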